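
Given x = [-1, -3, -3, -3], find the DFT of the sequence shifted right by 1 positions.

Time shift by 1: X_shifted[k] = ω_4^(1k) · X[k]
Shifted x = [-3, -1, -3, -3]

DFT(x[n-1]) = [-10, -2i, -2, 2i]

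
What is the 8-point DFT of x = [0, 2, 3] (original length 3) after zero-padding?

Original 3-point DFT: [5, -2.5000+0.8660i, -2.5000-0.8660i]
Zero-padded 8-point DFT provides frequency interpolation.

DFT_8([x, 0, ...]) = [5, 1.4142-4.4142i, -3-2i, -1.4142+1.5858i, 1, -1.4142-1.5858i, -3+2i, 1.4142+4.4142i]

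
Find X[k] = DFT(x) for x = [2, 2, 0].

X[k] = Σ(n=0 to 2) x[n] · ω_3^(nk)
where ω_3 = e^(-2πi/3)

Computing each X[k]:
X[0] = 4
X[1] = 1.0000-1.7321i
X[2] = 1.0000+1.7321i

X = [4, 1.0000-1.7321i, 1.0000+1.7321i]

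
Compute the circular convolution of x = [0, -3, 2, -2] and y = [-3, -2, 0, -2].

(x ⊛ y)[n] = Σ(m=0 to 3) x[m] · y[(n-m) mod 4]

Computing each output sample:
(x ⊛ y)[0] = 10
(x ⊛ y)[1] = 5
(x ⊛ y)[2] = 4
(x ⊛ y)[3] = 2

x ⊛ y = [10, 5, 4, 2]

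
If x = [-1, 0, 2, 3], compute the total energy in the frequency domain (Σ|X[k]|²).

Parseval: Σ|x[n]|² = (1/N)Σ|X[k]|², so Σ|X[k]|² = N·Σ|x[n]|² = 4·14.0000

Σ|X[k]|² = N·Σ|x[n]|² = 4·14.0000 = 56.0000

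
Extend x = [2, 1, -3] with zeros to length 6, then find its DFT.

Original 3-point DFT: [0, 3.0000-3.4641i, 3.0000+3.4641i]
Zero-padded 6-point DFT provides frequency interpolation.

DFT_6([x, 0, ...]) = [0, 4.0000+1.7321i, 3.0000-3.4641i, -2, 3.0000+3.4641i, 4.0000-1.7321i]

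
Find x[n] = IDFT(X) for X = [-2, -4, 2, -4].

x[n] = (1/4) Σ(k=0 to 3) X[k] · e^(2πikn/4)

Computing each x[n]:
x[0] = -2
x[1] = -1
x[2] = 2
x[3] = -1

x = [-2, -1, 2, -1]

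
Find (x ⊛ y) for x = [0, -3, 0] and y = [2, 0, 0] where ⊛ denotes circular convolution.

(x ⊛ y)[n] = Σ(m=0 to 2) x[m] · y[(n-m) mod 3]

Computing each output sample:
(x ⊛ y)[0] = 0
(x ⊛ y)[1] = -6
(x ⊛ y)[2] = 0

x ⊛ y = [0, -6, 0]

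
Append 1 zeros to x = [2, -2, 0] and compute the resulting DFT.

Original 3-point DFT: [0, 3.0000+1.7321i, 3.0000-1.7321i]
Zero-padded 4-point DFT provides frequency interpolation.

DFT_4([x, 0, ...]) = [0, 2+2i, 4, 2-2i]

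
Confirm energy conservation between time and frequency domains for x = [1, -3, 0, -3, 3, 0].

Time domain:
Σ|x[n]|² = |1|² + |-3|² + |0|² + |-3|² + |3|² + |0|² = 28.0000

Frequency domain:
(1/6)Σ|X[k]|² = (1/6)(|-2|² + |1.0000+5.1962i|² + |-2|² + |10|² + |-2|² + |1.0000-5.1962i|²) = (1/6)·168.0000 = 28.0000

Both sides agree, confirming Parseval's theorem.

Σ|x[n]|² = (1/N)Σ|X[k]|² = 28.0000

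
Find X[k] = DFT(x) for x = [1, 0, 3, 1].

X[k] = Σ(n=0 to 3) x[n] · ω_4^(nk)
where ω_4 = e^(-2πi/4)

Computing each X[k]:
X[0] = 5
X[1] = -2+1i
X[2] = 3
X[3] = -2-1i

X = [5, -2+1i, 3, -2-1i]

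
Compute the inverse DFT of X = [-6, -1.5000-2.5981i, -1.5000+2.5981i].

x[n] = (1/3) Σ(k=0 to 2) X[k] · e^(2πikn/3)

Computing each x[n]:
x[0] = -3
x[1] = 0
x[2] = -3

x = [-3, 0, -3]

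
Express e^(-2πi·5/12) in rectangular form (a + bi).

ω_12^5 = e^(-2πi·5/12)
= cos(-2π·5/12) + i·sin(-2π·5/12)
= cos(-10π/12) + i·sin(-10π/12)

ω_12^5 = cos(-10π/12) + i·sin(-10π/12) = -0.8660-0.5000i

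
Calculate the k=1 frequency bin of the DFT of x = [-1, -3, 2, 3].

X[1] = Σ(n=0 to 3) x[n] · ω_4^(1n) where ω_4 = e^(-2πi/4)
= (-1)·ω_4^0 + (-3)·ω_4^1 + (2)·ω_4^2 + (3)·ω_4^3

X[1] = -3+6i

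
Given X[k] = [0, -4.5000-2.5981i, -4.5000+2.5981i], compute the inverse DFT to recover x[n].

x[n] = (1/3) Σ(k=0 to 2) X[k] · e^(2πikn/3)

Computing each x[n]:
x[0] = -3
x[1] = 3
x[2] = 0

x = [-3, 3, 0]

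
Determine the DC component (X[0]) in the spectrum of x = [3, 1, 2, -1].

X[0] = Σ(n=0 to 3) x[n] · ω_4^0 = Σ x[n]
= (3) + (1) + (2) + (-1)

X[0] = 5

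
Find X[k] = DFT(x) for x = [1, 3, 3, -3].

X[k] = Σ(n=0 to 3) x[n] · ω_4^(nk)
where ω_4 = e^(-2πi/4)

Computing each X[k]:
X[0] = 4
X[1] = -2-6i
X[2] = 4
X[3] = -2+6i

X = [4, -2-6i, 4, -2+6i]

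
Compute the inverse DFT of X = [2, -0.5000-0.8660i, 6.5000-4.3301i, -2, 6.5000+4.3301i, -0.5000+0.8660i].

x[n] = (1/6) Σ(k=0 to 5) X[k] · e^(2πikn/6)

Computing each x[n]:
x[0] = 2
x[1] = 1
x[2] = -2
x[3] = 3
x[4] = 0
x[5] = -2

x = [2, 1, -2, 3, 0, -2]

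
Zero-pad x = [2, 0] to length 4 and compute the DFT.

Original 2-point DFT: [2, 2]
Zero-padded 4-point DFT provides frequency interpolation.

DFT_4([x, 0, ...]) = [2, 2, 2, 2]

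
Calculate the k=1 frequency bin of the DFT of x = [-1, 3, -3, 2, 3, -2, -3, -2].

X[1] = Σ(n=0 to 7) x[n] · ω_8^(1n) where ω_8 = e^(-2πi/8)
= (-1)·ω_8^0 + (3)·ω_8^1 + (-3)·ω_8^2 + (2)·ω_8^3 + (3)·ω_8^4 + (-2)·ω_8^5 + (-3)·ω_8^6 + (-2)·ω_8^7

X[1] = -3.2929-6.3640i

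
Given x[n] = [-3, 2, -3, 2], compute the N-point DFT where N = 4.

X[k] = Σ(n=0 to 3) x[n] · ω_4^(nk)
where ω_4 = e^(-2πi/4)

Computing each X[k]:
X[0] = -2
X[1] = 0
X[2] = -10
X[3] = 0

X = [-2, 0, -10, 0]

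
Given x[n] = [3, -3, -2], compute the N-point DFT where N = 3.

X[k] = Σ(n=0 to 2) x[n] · ω_3^(nk)
where ω_3 = e^(-2πi/3)

Computing each X[k]:
X[0] = -2
X[1] = 5.5000+0.8660i
X[2] = 5.5000-0.8660i

X = [-2, 5.5000+0.8660i, 5.5000-0.8660i]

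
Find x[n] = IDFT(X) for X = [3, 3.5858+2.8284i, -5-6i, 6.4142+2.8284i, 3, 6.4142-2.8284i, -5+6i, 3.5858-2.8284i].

x[n] = (1/8) Σ(k=0 to 7) X[k] · e^(2πikn/8)

Computing each x[n]:
x[0] = 2
x[1] = 0
x[2] = 2
x[3] = -2
x[4] = -3
x[5] = 3
x[6] = 2
x[7] = -1

x = [2, 0, 2, -2, -3, 3, 2, -1]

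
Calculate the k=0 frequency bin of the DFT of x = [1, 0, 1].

X[0] = Σ(n=0 to 2) x[n] · ω_3^0 = Σ x[n]
= (1) + (0) + (1)

X[0] = 2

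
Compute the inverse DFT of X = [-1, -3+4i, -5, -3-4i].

x[n] = (1/4) Σ(k=0 to 3) X[k] · e^(2πikn/4)

Computing each x[n]:
x[0] = -3
x[1] = -1
x[2] = 0
x[3] = 3

x = [-3, -1, 0, 3]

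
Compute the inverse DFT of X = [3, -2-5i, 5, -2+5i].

x[n] = (1/4) Σ(k=0 to 3) X[k] · e^(2πikn/4)

Computing each x[n]:
x[0] = 1
x[1] = 2
x[2] = 3
x[3] = -3

x = [1, 2, 3, -3]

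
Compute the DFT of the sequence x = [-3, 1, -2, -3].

X[k] = Σ(n=0 to 3) x[n] · ω_4^(nk)
where ω_4 = e^(-2πi/4)

Computing each X[k]:
X[0] = -7
X[1] = -1-4i
X[2] = -3
X[3] = -1+4i

X = [-7, -1-4i, -3, -1+4i]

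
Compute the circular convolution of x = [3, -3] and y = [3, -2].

(x ⊛ y)[n] = Σ(m=0 to 1) x[m] · y[(n-m) mod 2]

Computing each output sample:
(x ⊛ y)[0] = 15
(x ⊛ y)[1] = -15

x ⊛ y = [15, -15]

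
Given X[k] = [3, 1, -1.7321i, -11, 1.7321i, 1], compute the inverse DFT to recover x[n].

x[n] = (1/6) Σ(k=0 to 5) X[k] · e^(2πikn/6)

Computing each x[n]:
x[0] = -1
x[1] = 3
x[2] = -2
x[3] = 2
x[4] = -1
x[5] = 2

x = [-1, 3, -2, 2, -1, 2]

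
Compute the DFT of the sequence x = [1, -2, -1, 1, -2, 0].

X[k] = Σ(n=0 to 5) x[n] · ω_6^(nk)
where ω_6 = e^(-2πi/6)

Computing each X[k]:
X[0] = -3
X[1] = 0.5000+0.8660i
X[2] = 4.5000+2.5981i
X[3] = -1
X[4] = 4.5000-2.5981i
X[5] = 0.5000-0.8660i

X = [-3, 0.5000+0.8660i, 4.5000+2.5981i, -1, 4.5000-2.5981i, 0.5000-0.8660i]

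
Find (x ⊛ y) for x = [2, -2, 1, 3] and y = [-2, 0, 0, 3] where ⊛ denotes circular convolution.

(x ⊛ y)[n] = Σ(m=0 to 3) x[m] · y[(n-m) mod 4]

Computing each output sample:
(x ⊛ y)[0] = -10
(x ⊛ y)[1] = 7
(x ⊛ y)[2] = 7
(x ⊛ y)[3] = 0

x ⊛ y = [-10, 7, 7, 0]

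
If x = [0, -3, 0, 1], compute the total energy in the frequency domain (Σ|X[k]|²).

Parseval: Σ|x[n]|² = (1/N)Σ|X[k]|², so Σ|X[k]|² = N·Σ|x[n]|² = 4·10.0000

Σ|X[k]|² = N·Σ|x[n]|² = 4·10.0000 = 40.0000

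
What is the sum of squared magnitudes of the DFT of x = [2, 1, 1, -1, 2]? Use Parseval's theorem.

Parseval: Σ|x[n]|² = (1/N)Σ|X[k]|², so Σ|X[k]|² = N·Σ|x[n]|² = 5·11.0000

Σ|X[k]|² = N·Σ|x[n]|² = 5·11.0000 = 55.0000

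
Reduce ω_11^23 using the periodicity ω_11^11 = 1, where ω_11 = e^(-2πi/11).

Since ω_11^11 = 1, powers reduce modulo 11.
23 mod 11 = 1
So ω_11^23 = ω_11^1 = e^(-2πi·1/11)

ω_11^23 = ω_11^1 = 0.8413-0.5406i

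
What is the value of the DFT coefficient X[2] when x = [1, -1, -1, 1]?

X[2] = Σ(n=0 to 3) x[n] · ω_4^(2n) where ω_4 = e^(-2πi/4)
= (1)·ω_4^0 + (-1)·ω_4^2 + (-1)·ω_4^4 + (1)·ω_4^6

X[2] = 0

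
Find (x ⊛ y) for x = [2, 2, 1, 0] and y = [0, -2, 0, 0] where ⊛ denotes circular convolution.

(x ⊛ y)[n] = Σ(m=0 to 3) x[m] · y[(n-m) mod 4]

Computing each output sample:
(x ⊛ y)[0] = 0
(x ⊛ y)[1] = -4
(x ⊛ y)[2] = -4
(x ⊛ y)[3] = -2

x ⊛ y = [0, -4, -4, -2]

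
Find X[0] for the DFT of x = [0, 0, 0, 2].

X[0] = Σ(n=0 to 3) x[n] · ω_4^0 = Σ x[n]
= (0) + (0) + (0) + (2)

X[0] = 2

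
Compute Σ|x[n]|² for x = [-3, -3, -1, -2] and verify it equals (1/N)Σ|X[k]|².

Time domain:
Σ|x[n]|² = |-3|² + |-3|² + |-1|² + |-2|² = 23.0000

Frequency domain:
(1/4)Σ|X[k]|² = (1/4)(|-9|² + |-2+1i|² + |1|² + |-2-1i|²) = (1/4)·92.0000 = 23.0000

Both sides agree, confirming Parseval's theorem.

Σ|x[n]|² = (1/N)Σ|X[k]|² = 23.0000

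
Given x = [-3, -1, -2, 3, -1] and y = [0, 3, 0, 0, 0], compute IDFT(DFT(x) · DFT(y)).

(x ⊛ y)[n] = Σ(m=0 to 4) x[m] · y[(n-m) mod 5]

Computing each output sample:
(x ⊛ y)[0] = -3
(x ⊛ y)[1] = -9
(x ⊛ y)[2] = -3
(x ⊛ y)[3] = -6
(x ⊛ y)[4] = 9

x ⊛ y = [-3, -9, -3, -6, 9]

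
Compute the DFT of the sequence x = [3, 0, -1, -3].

X[k] = Σ(n=0 to 3) x[n] · ω_4^(nk)
where ω_4 = e^(-2πi/4)

Computing each X[k]:
X[0] = -1
X[1] = 4-3i
X[2] = 5
X[3] = 4+3i

X = [-1, 4-3i, 5, 4+3i]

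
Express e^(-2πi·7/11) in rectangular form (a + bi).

ω_11^7 = e^(-2πi·7/11)
= cos(-2π·7/11) + i·sin(-2π·7/11)
= cos(-14π/11) + i·sin(-14π/11)

ω_11^7 = cos(-14π/11) + i·sin(-14π/11) = -0.6549+0.7557i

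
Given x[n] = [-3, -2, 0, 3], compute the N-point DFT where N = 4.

X[k] = Σ(n=0 to 3) x[n] · ω_4^(nk)
where ω_4 = e^(-2πi/4)

Computing each X[k]:
X[0] = -2
X[1] = -3+5i
X[2] = -4
X[3] = -3-5i

X = [-2, -3+5i, -4, -3-5i]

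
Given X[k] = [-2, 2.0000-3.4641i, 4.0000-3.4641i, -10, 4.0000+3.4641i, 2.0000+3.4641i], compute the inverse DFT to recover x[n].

x[n] = (1/6) Σ(k=0 to 5) X[k] · e^(2πikn/6)

Computing each x[n]:
x[0] = 0
x[1] = 3
x[2] = -3
x[3] = 2
x[4] = -3
x[5] = -1

x = [0, 3, -3, 2, -3, -1]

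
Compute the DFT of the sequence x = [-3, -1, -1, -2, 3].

X[k] = Σ(n=0 to 4) x[n] · ω_5^(nk)
where ω_5 = e^(-2πi/5)

Computing each X[k]:
X[0] = -4
X[1] = 0.0451+3.2164i
X[2] = -5.5451+3.3022i
X[3] = -5.5451-3.3022i
X[4] = 0.0451-3.2164i

X = [-4, 0.0451+3.2164i, -5.5451+3.3022i, -5.5451-3.3022i, 0.0451-3.2164i]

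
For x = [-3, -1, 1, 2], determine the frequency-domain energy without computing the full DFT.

Parseval: Σ|x[n]|² = (1/N)Σ|X[k]|², so Σ|X[k]|² = N·Σ|x[n]|² = 4·15.0000

Σ|X[k]|² = N·Σ|x[n]|² = 4·15.0000 = 60.0000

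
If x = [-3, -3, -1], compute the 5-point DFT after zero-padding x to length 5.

Original 3-point DFT: [-7, -1.0000+1.7321i, -1.0000-1.7321i]
Zero-padded 5-point DFT provides frequency interpolation.

DFT_5([x, 0, ...]) = [-7, -3.1180+3.4410i, -0.8820+0.8123i, -0.8820-0.8123i, -3.1180-3.4410i]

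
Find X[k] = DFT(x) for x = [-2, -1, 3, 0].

X[k] = Σ(n=0 to 3) x[n] · ω_4^(nk)
where ω_4 = e^(-2πi/4)

Computing each X[k]:
X[0] = 0
X[1] = -5+1i
X[2] = 2
X[3] = -5-1i

X = [0, -5+1i, 2, -5-1i]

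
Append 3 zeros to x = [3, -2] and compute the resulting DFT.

Original 2-point DFT: [1, 5]
Zero-padded 5-point DFT provides frequency interpolation.

DFT_5([x, 0, ...]) = [1, 2.3820+1.9021i, 4.6180+1.1756i, 4.6180-1.1756i, 2.3820-1.9021i]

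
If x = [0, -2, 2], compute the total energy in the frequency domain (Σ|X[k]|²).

Parseval: Σ|x[n]|² = (1/N)Σ|X[k]|², so Σ|X[k]|² = N·Σ|x[n]|² = 3·8.0000

Σ|X[k]|² = N·Σ|x[n]|² = 3·8.0000 = 24.0000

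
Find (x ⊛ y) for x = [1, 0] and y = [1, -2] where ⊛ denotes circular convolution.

(x ⊛ y)[n] = Σ(m=0 to 1) x[m] · y[(n-m) mod 2]

Computing each output sample:
(x ⊛ y)[0] = 1
(x ⊛ y)[1] = -2

x ⊛ y = [1, -2]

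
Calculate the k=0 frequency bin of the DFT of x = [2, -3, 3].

X[0] = Σ(n=0 to 2) x[n] · ω_3^0 = Σ x[n]
= (2) + (-3) + (3)

X[0] = 2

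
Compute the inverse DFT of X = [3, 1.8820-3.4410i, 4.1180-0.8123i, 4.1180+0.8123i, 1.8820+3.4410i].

x[n] = (1/5) Σ(k=0 to 4) X[k] · e^(2πikn/5)

Computing each x[n]:
x[0] = 3
x[1] = 1
x[2] = 1
x[3] = 0
x[4] = -2

x = [3, 1, 1, 0, -2]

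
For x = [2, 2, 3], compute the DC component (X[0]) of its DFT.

X[0] = Σ(n=0 to 2) x[n] · ω_3^0 = Σ x[n]
= (2) + (2) + (3)

X[0] = 7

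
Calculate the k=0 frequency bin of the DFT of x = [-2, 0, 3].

X[0] = Σ(n=0 to 2) x[n] · ω_3^0 = Σ x[n]
= (-2) + (0) + (3)

X[0] = 1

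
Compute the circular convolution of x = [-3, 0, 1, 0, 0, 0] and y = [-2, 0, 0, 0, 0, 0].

(x ⊛ y)[n] = Σ(m=0 to 5) x[m] · y[(n-m) mod 6]

Computing each output sample:
(x ⊛ y)[0] = 6
(x ⊛ y)[1] = 0
(x ⊛ y)[2] = -2
(x ⊛ y)[3] = 0
(x ⊛ y)[4] = 0
(x ⊛ y)[5] = 0

x ⊛ y = [6, 0, -2, 0, 0, 0]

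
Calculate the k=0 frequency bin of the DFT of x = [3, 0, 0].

X[0] = Σ(n=0 to 2) x[n] · ω_3^0 = Σ x[n]
= (3) + (0) + (0)

X[0] = 3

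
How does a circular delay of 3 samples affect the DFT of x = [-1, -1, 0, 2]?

Time shift by 3: X_shifted[k] = ω_4^(3k) · X[k]
Shifted x = [-1, 0, 2, -1]

DFT(x[n-3]) = [0, -3-1i, 2, -3+1i]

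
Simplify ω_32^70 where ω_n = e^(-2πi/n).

Since ω_32^32 = 1, powers reduce modulo 32.
70 mod 32 = 6
So ω_32^70 = ω_32^6 = e^(-2πi·6/32)

ω_32^70 = ω_32^6 = 0.3827-0.9239i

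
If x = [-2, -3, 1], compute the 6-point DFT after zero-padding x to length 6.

Original 3-point DFT: [-4, -1.0000+3.4641i, -1.0000-3.4641i]
Zero-padded 6-point DFT provides frequency interpolation.

DFT_6([x, 0, ...]) = [-4, -4.0000+1.7321i, -1.0000+3.4641i, 2, -1.0000-3.4641i, -4.0000-1.7321i]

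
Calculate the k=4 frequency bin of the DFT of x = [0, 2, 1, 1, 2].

X[4] = Σ(n=0 to 4) x[n] · ω_5^(4n) where ω_5 = e^(-2πi/5)
= (0)·ω_5^0 + (2)·ω_5^4 + (1)·ω_5^8 + (1)·ω_5^12 + (2)·ω_5^16

X[4] = -0.3820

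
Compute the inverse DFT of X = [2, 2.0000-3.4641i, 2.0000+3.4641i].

x[n] = (1/3) Σ(k=0 to 2) X[k] · e^(2πikn/3)

Computing each x[n]:
x[0] = 2
x[1] = 2
x[2] = -2

x = [2, 2, -2]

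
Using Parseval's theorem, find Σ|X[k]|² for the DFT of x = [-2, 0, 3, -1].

Parseval: Σ|x[n]|² = (1/N)Σ|X[k]|², so Σ|X[k]|² = N·Σ|x[n]|² = 4·14.0000

Σ|X[k]|² = N·Σ|x[n]|² = 4·14.0000 = 56.0000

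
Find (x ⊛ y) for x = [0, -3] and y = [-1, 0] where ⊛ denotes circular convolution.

(x ⊛ y)[n] = Σ(m=0 to 1) x[m] · y[(n-m) mod 2]

Computing each output sample:
(x ⊛ y)[0] = 0
(x ⊛ y)[1] = 3

x ⊛ y = [0, 3]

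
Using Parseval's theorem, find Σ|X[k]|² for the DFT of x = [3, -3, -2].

Parseval: Σ|x[n]|² = (1/N)Σ|X[k]|², so Σ|X[k]|² = N·Σ|x[n]|² = 3·22.0000

Σ|X[k]|² = N·Σ|x[n]|² = 3·22.0000 = 66.0000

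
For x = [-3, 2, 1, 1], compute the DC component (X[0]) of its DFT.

X[0] = Σ(n=0 to 3) x[n] · ω_4^0 = Σ x[n]
= (-3) + (2) + (1) + (1)

X[0] = 1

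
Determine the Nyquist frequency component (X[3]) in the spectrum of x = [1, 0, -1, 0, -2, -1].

X[3] = Σ(n=0 to 5) x[n] · ω_6^(3n) where ω_6 = e^(-2πi/6)
= (1)·ω_6^0 + (0)·ω_6^3 + (-1)·ω_6^6 + (0)·ω_6^9 + (-2)·ω_6^12 + (-1)·ω_6^15

X[3] = -1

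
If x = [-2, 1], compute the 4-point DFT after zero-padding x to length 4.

Original 2-point DFT: [-1, -3]
Zero-padded 4-point DFT provides frequency interpolation.

DFT_4([x, 0, ...]) = [-1, -2-1i, -3, -2+1i]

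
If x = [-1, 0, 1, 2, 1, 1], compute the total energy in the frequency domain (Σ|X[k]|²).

Parseval: Σ|x[n]|² = (1/N)Σ|X[k]|², so Σ|X[k]|² = N·Σ|x[n]|² = 6·8.0000

Σ|X[k]|² = N·Σ|x[n]|² = 6·8.0000 = 48.0000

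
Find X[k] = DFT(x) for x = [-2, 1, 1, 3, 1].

X[k] = Σ(n=0 to 4) x[n] · ω_5^(nk)
where ω_5 = e^(-2πi/5)

Computing each X[k]:
X[0] = 4
X[1] = -4.6180+1.1756i
X[2] = -2.3820-1.9021i
X[3] = -2.3820+1.9021i
X[4] = -4.6180-1.1756i

X = [4, -4.6180+1.1756i, -2.3820-1.9021i, -2.3820+1.9021i, -4.6180-1.1756i]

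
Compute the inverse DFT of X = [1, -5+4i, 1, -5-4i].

x[n] = (1/4) Σ(k=0 to 3) X[k] · e^(2πikn/4)

Computing each x[n]:
x[0] = -2
x[1] = -2
x[2] = 3
x[3] = 2

x = [-2, -2, 3, 2]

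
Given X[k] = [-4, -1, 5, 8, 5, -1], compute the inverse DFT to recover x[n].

x[n] = (1/6) Σ(k=0 to 5) X[k] · e^(2πikn/6)

Computing each x[n]:
x[0] = 2
x[1] = -3
x[2] = 0
x[3] = 0
x[4] = 0
x[5] = -3

x = [2, -3, 0, 0, 0, -3]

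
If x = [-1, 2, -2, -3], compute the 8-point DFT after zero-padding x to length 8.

Original 4-point DFT: [-4, 1-5i, -2, 1+5i]
Zero-padded 8-point DFT provides frequency interpolation.

DFT_8([x, 0, ...]) = [-4, 2.5355+2.7071i, 1-5i, -4.5355-1.2929i, -2, -4.5355+1.2929i, 1+5i, 2.5355-2.7071i]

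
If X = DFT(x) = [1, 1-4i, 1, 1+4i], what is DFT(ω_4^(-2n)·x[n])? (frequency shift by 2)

Modulation property: DFT(ω_4^(-2n)·x[n]) = X[(k-2) mod 4], so circularly shift X by 2 positions.

X[k-2] = [1, 1+4i, 1, 1-4i]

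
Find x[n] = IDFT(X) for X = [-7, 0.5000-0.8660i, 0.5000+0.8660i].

x[n] = (1/3) Σ(k=0 to 2) X[k] · e^(2πikn/3)

Computing each x[n]:
x[0] = -2
x[1] = -2
x[2] = -3

x = [-2, -2, -3]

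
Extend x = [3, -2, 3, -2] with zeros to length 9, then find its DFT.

Original 4-point DFT: [2, 0, 10, 0]
Zero-padded 9-point DFT provides frequency interpolation.

DFT_9([x, 0, ...]) = [2, 2.9889+0.0632i, 0.8336-0.7885i, 0.5000+4.3301i, 8.1775+4.3445i, 8.1775-4.3445i, 0.5000-4.3301i, 0.8336+0.7885i, 2.9889-0.0632i]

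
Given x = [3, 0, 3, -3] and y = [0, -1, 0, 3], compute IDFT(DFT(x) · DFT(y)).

(x ⊛ y)[n] = Σ(m=0 to 3) x[m] · y[(n-m) mod 4]

Computing each output sample:
(x ⊛ y)[0] = 3
(x ⊛ y)[1] = 6
(x ⊛ y)[2] = -9
(x ⊛ y)[3] = 6

x ⊛ y = [3, 6, -9, 6]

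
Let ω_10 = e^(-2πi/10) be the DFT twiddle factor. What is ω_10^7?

ω_10^7 = e^(-2πi·7/10)
= cos(-2π·7/10) + i·sin(-2π·7/10)
= cos(-14π/10) + i·sin(-14π/10)

ω_10^7 = cos(-14π/10) + i·sin(-14π/10) = -0.3090+0.9511i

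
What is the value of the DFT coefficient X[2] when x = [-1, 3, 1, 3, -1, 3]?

X[2] = Σ(n=0 to 5) x[n] · ω_6^(2n) where ω_6 = e^(-2πi/6)
= (-1)·ω_6^0 + (3)·ω_6^2 + (1)·ω_6^4 + (3)·ω_6^6 + (-1)·ω_6^8 + (3)·ω_6^10

X[2] = -1.0000+1.7321i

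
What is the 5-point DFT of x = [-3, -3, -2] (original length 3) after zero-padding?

Original 3-point DFT: [-8, -0.5000+0.8660i, -0.5000-0.8660i]
Zero-padded 5-point DFT provides frequency interpolation.

DFT_5([x, 0, ...]) = [-8, -2.3090+4.0287i, -1.1910-0.1388i, -1.1910+0.1388i, -2.3090-4.0287i]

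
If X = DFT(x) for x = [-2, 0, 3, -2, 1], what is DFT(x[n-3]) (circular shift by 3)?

Time shift by 3: X_shifted[k] = ω_5^(3k) · X[k]
Shifted x = [3, -2, 1, -2, 0]

DFT(x[n-3]) = [0, 3.1910+0.1388i, 4.3090+4.0287i, 4.3090-4.0287i, 3.1910-0.1388i]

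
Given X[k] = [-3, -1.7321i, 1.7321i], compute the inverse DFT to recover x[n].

x[n] = (1/3) Σ(k=0 to 2) X[k] · e^(2πikn/3)

Computing each x[n]:
x[0] = -1
x[1] = 0
x[2] = -2

x = [-1, 0, -2]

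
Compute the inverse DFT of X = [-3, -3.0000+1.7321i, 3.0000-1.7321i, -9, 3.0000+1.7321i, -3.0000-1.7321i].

x[n] = (1/6) Σ(k=0 to 5) X[k] · e^(2πikn/6)

Computing each x[n]:
x[0] = -2
x[1] = 0
x[2] = -3
x[3] = 3
x[4] = -1
x[5] = 0

x = [-2, 0, -3, 3, -1, 0]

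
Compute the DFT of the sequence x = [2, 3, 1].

X[k] = Σ(n=0 to 2) x[n] · ω_3^(nk)
where ω_3 = e^(-2πi/3)

Computing each X[k]:
X[0] = 6
X[1] = -1.7321i
X[2] = 1.7321i

X = [6, -1.7321i, 1.7321i]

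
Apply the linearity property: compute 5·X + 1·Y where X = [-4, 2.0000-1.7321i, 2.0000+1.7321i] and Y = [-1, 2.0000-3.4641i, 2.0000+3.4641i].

By linearity: DFT(5x + 1y) = 5·DFT(x) + 1·DFT(y)
= 5·[-4, 2.0000-1.7321i, 2.0000+1.7321i] + 1·[-1, 2.0000-3.4641i, 2.0000+3.4641i]

Computing element-wise:
Z[0] = 5·(-4) + 1·(-1) = -21
Z[1] = 5·(2.0000-1.7321i) + 1·(2.0000-3.4641i) = 12.0000-12.1246i
Z[2] = 5·(2.0000+1.7321i) + 1·(2.0000+3.4641i) = 12.0000+12.1246i

DFT(5x + 1y) = 5·X + 1·Y = [-21, 12.0000-12.1246i, 12.0000+12.1246i]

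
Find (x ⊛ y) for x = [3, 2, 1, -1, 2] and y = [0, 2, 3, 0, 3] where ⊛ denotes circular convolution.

(x ⊛ y)[n] = Σ(m=0 to 4) x[m] · y[(n-m) mod 5]

Computing each output sample:
(x ⊛ y)[0] = 7
(x ⊛ y)[1] = 15
(x ⊛ y)[2] = 10
(x ⊛ y)[3] = 14
(x ⊛ y)[4] = 10

x ⊛ y = [7, 15, 10, 14, 10]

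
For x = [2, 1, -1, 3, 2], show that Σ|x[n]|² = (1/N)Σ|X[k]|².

Time domain:
Σ|x[n]|² = |2|² + |1|² + |-1|² + |3|² + |2|² = 19.0000

Frequency domain:
(1/5)Σ|X[k]|² = (1/5)(|7|² + |1.3090+3.3022i|² + |0.1910-3.2164i|² + |0.1910+3.2164i|² + |1.3090-3.3022i|²) = (1/5)·95.0000 = 19.0000

Both sides agree, confirming Parseval's theorem.

Σ|x[n]|² = (1/N)Σ|X[k]|² = 19.0000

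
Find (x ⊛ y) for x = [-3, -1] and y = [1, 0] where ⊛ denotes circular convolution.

(x ⊛ y)[n] = Σ(m=0 to 1) x[m] · y[(n-m) mod 2]

Computing each output sample:
(x ⊛ y)[0] = -3
(x ⊛ y)[1] = -1

x ⊛ y = [-3, -1]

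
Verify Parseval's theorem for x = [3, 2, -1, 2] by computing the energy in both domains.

Time domain:
Σ|x[n]|² = |3|² + |2|² + |-1|² + |2|² = 18.0000

Frequency domain:
(1/4)Σ|X[k]|² = (1/4)(|6|² + |4|² + |-2|² + |4|²) = (1/4)·72.0000 = 18.0000

Both sides agree, confirming Parseval's theorem.

Σ|x[n]|² = (1/N)Σ|X[k]|² = 18.0000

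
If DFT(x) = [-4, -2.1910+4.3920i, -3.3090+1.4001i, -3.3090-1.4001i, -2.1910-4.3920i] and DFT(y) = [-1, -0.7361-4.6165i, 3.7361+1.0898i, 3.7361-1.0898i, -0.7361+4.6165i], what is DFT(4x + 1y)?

By linearity: DFT(4x + 1y) = 4·DFT(x) + 1·DFT(y)
= 4·[-4, -2.1910+4.3920i, -3.3090+1.4001i, -3.3090-1.4001i, -2.1910-4.3920i] + 1·[-1, -0.7361-4.6165i, 3.7361+1.0898i, 3.7361-1.0898i, -0.7361+4.6165i]

Computing element-wise:
Z[0] = 4·(-4) + 1·(-1) = -17
Z[1] = 4·(-2.1910+4.3920i) + 1·(-0.7361-4.6165i) = -9.5001+12.9515i
Z[2] = 4·(-3.3090+1.4001i) + 1·(3.7361+1.0898i) = -9.4999+6.6902i
Z[3] = 4·(-3.3090-1.4001i) + 1·(3.7361-1.0898i) = -9.4999-6.6902i
Z[4] = 4·(-2.1910-4.3920i) + 1·(-0.7361+4.6165i) = -9.5001-12.9515i

DFT(4x + 1y) = 4·X + 1·Y = [-17, -9.5001+12.9515i, -9.4999+6.6902i, -9.4999-6.6902i, -9.5001-12.9515i]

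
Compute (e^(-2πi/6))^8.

Since ω_6^6 = 1, powers reduce modulo 6.
8 mod 6 = 2
So ω_6^8 = ω_6^2 = e^(-2πi·2/6)

ω_6^8 = ω_6^2 = -0.5000-0.8660i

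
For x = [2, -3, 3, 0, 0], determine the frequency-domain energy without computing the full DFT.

Parseval: Σ|x[n]|² = (1/N)Σ|X[k]|², so Σ|X[k]|² = N·Σ|x[n]|² = 5·22.0000

Σ|X[k]|² = N·Σ|x[n]|² = 5·22.0000 = 110.0000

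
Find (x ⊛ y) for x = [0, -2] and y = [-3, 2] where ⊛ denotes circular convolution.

(x ⊛ y)[n] = Σ(m=0 to 1) x[m] · y[(n-m) mod 2]

Computing each output sample:
(x ⊛ y)[0] = -4
(x ⊛ y)[1] = 6

x ⊛ y = [-4, 6]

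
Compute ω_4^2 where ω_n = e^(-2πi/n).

ω_4^2 = e^(-2πi·2/4)
= cos(-2π·2/4) + i·sin(-2π·2/4)
= cos(-4π/4) + i·sin(-4π/4)

ω_4^2 = cos(-4π/4) + i·sin(-4π/4) = -1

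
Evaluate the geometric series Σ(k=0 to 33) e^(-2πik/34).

Sum of all nth roots of unity equals 0 for n > 1 (geometric series with r ≠ 1).

0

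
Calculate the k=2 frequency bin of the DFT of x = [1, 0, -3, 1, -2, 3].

X[2] = Σ(n=0 to 5) x[n] · ω_6^(2n) where ω_6 = e^(-2πi/6)
= (1)·ω_6^0 + (0)·ω_6^2 + (-3)·ω_6^4 + (1)·ω_6^6 + (-2)·ω_6^8 + (3)·ω_6^10

X[2] = 3.0000+1.7321i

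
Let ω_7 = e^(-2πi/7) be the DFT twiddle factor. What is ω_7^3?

ω_7^3 = e^(-2πi·3/7)
= cos(-2π·3/7) + i·sin(-2π·3/7)
= cos(-6π/7) + i·sin(-6π/7)

ω_7^3 = cos(-6π/7) + i·sin(-6π/7) = -0.9010-0.4339i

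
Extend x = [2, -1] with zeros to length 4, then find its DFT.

Original 2-point DFT: [1, 3]
Zero-padded 4-point DFT provides frequency interpolation.

DFT_4([x, 0, ...]) = [1, 2+1i, 3, 2-1i]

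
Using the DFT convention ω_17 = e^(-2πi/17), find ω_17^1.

ω_17^1 = e^(-2πi·1/17)
= cos(-2π·1/17) + i·sin(-2π·1/17)
= cos(-2π/17) + i·sin(-2π/17)

ω_17^1 = cos(-2π/17) + i·sin(-2π/17) = 0.9325-0.3612i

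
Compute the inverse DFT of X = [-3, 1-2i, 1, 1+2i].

x[n] = (1/4) Σ(k=0 to 3) X[k] · e^(2πikn/4)

Computing each x[n]:
x[0] = 0
x[1] = 0
x[2] = -1
x[3] = -2

x = [0, 0, -1, -2]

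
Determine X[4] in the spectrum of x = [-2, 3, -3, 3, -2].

X[4] = Σ(n=0 to 4) x[n] · ω_5^(4n) where ω_5 = e^(-2πi/5)
= (-2)·ω_5^0 + (3)·ω_5^4 + (-3)·ω_5^8 + (3)·ω_5^12 + (-2)·ω_5^16

X[4] = -1.6910+1.2286i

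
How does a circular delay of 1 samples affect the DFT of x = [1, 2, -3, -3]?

Time shift by 1: X_shifted[k] = ω_4^(1k) · X[k]
Shifted x = [-3, 1, 2, -3]

DFT(x[n-1]) = [-3, -5-4i, 1, -5+4i]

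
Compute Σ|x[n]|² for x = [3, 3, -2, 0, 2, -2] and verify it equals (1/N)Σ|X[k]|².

Time domain:
Σ|x[n]|² = |3|² + |3|² + |-2|² + |0|² + |2|² + |-2|² = 30.0000

Frequency domain:
(1/6)Σ|X[k]|² = (1/6)(|4|² + |3.5000-0.8660i|² + |2.5000-7.7942i|² + |2|² + |2.5000+7.7942i|² + |3.5000+0.8660i|²) = (1/6)·180.0000 = 30.0000

Both sides agree, confirming Parseval's theorem.

Σ|x[n]|² = (1/N)Σ|X[k]|² = 30.0000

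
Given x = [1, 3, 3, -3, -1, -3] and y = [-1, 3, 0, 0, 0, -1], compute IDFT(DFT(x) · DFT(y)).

(x ⊛ y)[n] = Σ(m=0 to 5) x[m] · y[(n-m) mod 6]

Computing each output sample:
(x ⊛ y)[0] = -13
(x ⊛ y)[1] = -3
(x ⊛ y)[2] = 9
(x ⊛ y)[3] = 13
(x ⊛ y)[4] = -5
(x ⊛ y)[5] = -1

x ⊛ y = [-13, -3, 9, 13, -5, -1]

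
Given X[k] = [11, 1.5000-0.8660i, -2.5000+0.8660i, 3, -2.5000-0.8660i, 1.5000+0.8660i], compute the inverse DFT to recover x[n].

x[n] = (1/6) Σ(k=0 to 5) X[k] · e^(2πikn/6)

Computing each x[n]:
x[0] = 2
x[1] = 2
x[2] = 3
x[3] = 0
x[4] = 2
x[5] = 2

x = [2, 2, 3, 0, 2, 2]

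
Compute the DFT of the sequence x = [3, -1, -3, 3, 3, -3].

X[k] = Σ(n=0 to 5) x[n] · ω_6^(nk)
where ω_6 = e^(-2πi/6)

Computing each X[k]:
X[0] = 2
X[1] = -2.0000+3.4641i
X[2] = 8.0000-6.9282i
X[3] = 4
X[4] = 8.0000+6.9282i
X[5] = -2.0000-3.4641i

X = [2, -2.0000+3.4641i, 8.0000-6.9282i, 4, 8.0000+6.9282i, -2.0000-3.4641i]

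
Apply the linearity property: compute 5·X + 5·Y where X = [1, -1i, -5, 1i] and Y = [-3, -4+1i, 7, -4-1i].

By linearity: DFT(5x + 5y) = 5·DFT(x) + 5·DFT(y)
= 5·[1, -1i, -5, 1i] + 5·[-3, -4+1i, 7, -4-1i]

Computing element-wise:
Z[0] = 5·(1) + 5·(-3) = -10
Z[1] = 5·(-1i) + 5·(-4+1i) = -20
Z[2] = 5·(-5) + 5·(7) = 10
Z[3] = 5·(1i) + 5·(-4-1i) = -20

DFT(5x + 5y) = 5·X + 5·Y = [-10, -20, 10, -20]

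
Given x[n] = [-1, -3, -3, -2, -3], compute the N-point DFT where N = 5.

X[k] = Σ(n=0 to 4) x[n] · ω_5^(nk)
where ω_5 = e^(-2πi/5)

Computing each X[k]:
X[0] = -12
X[1] = 1.1910+0.5878i
X[2] = 2.3090-0.9511i
X[3] = 2.3090+0.9511i
X[4] = 1.1910-0.5878i

X = [-12, 1.1910+0.5878i, 2.3090-0.9511i, 2.3090+0.9511i, 1.1910-0.5878i]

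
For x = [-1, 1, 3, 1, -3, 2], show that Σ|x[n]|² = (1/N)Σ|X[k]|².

Time domain:
Σ|x[n]|² = |-1|² + |1|² + |3|² + |1|² + |-3|² + |2|² = 25.0000

Frequency domain:
(1/6)Σ|X[k]|² = (1/6)(|3|² + |-0.5000-4.3301i|² + |-1.5000+6.0622i|² + |-5|² + |-1.5000-6.0622i|² + |-0.5000+4.3301i|²) = (1/6)·150.0000 = 25.0000

Both sides agree, confirming Parseval's theorem.

Σ|x[n]|² = (1/N)Σ|X[k]|² = 25.0000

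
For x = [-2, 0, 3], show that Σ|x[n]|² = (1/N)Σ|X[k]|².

Time domain:
Σ|x[n]|² = |-2|² + |0|² + |3|² = 13.0000

Frequency domain:
(1/3)Σ|X[k]|² = (1/3)(|1|² + |-3.5000+2.5981i|² + |-3.5000-2.5981i|²) = (1/3)·39.0000 = 13.0000

Both sides agree, confirming Parseval's theorem.

Σ|x[n]|² = (1/N)Σ|X[k]|² = 13.0000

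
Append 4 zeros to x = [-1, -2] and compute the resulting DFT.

Original 2-point DFT: [-3, 1]
Zero-padded 6-point DFT provides frequency interpolation.

DFT_6([x, 0, ...]) = [-3, -2.0000+1.7321i, 1.7321i, 1, -1.7321i, -2.0000-1.7321i]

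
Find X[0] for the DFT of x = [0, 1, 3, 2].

X[0] = Σ(n=0 to 3) x[n] · ω_4^0 = Σ x[n]
= (0) + (1) + (3) + (2)

X[0] = 6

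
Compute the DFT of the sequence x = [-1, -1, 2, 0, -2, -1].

X[k] = Σ(n=0 to 5) x[n] · ω_6^(nk)
where ω_6 = e^(-2πi/6)

Computing each X[k]:
X[0] = -3
X[1] = -2.0000-3.4641i
X[2] = 3.4641i
X[3] = 1
X[4] = -3.4641i
X[5] = -2.0000+3.4641i

X = [-3, -2.0000-3.4641i, 3.4641i, 1, -3.4641i, -2.0000+3.4641i]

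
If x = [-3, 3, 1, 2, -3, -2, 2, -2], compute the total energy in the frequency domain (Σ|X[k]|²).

Parseval: Σ|x[n]|² = (1/N)Σ|X[k]|², so Σ|X[k]|² = N·Σ|x[n]|² = 8·44.0000

Σ|X[k]|² = N·Σ|x[n]|² = 8·44.0000 = 352.0000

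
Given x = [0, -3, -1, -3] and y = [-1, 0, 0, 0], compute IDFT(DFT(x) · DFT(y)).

(x ⊛ y)[n] = Σ(m=0 to 3) x[m] · y[(n-m) mod 4]

Computing each output sample:
(x ⊛ y)[0] = 0
(x ⊛ y)[1] = 3
(x ⊛ y)[2] = 1
(x ⊛ y)[3] = 3

x ⊛ y = [0, 3, 1, 3]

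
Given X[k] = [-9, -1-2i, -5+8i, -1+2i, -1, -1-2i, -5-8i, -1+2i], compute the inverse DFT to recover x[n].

x[n] = (1/8) Σ(k=0 to 7) X[k] · e^(2πikn/8)

Computing each x[n]:
x[0] = -3
x[1] = -3
x[2] = 1
x[3] = 1
x[4] = -2
x[5] = -3
x[6] = -1
x[7] = 1

x = [-3, -3, 1, 1, -2, -3, -1, 1]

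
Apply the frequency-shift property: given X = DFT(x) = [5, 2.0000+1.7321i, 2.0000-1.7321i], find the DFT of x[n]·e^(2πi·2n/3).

Modulation property: DFT(ω_3^(-2n)·x[n]) = X[(k-2) mod 3], so circularly shift X by 2 positions.

X[k-2] = [2.0000+1.7321i, 2.0000-1.7321i, 5]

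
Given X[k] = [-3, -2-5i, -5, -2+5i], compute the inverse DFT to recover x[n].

x[n] = (1/4) Σ(k=0 to 3) X[k] · e^(2πikn/4)

Computing each x[n]:
x[0] = -3
x[1] = 3
x[2] = -1
x[3] = -2

x = [-3, 3, -1, -2]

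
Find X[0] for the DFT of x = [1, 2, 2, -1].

X[0] = Σ(n=0 to 3) x[n] · ω_4^0 = Σ x[n]
= (1) + (2) + (2) + (-1)

X[0] = 4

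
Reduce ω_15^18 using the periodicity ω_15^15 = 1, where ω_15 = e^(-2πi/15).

Since ω_15^15 = 1, powers reduce modulo 15.
18 mod 15 = 3
So ω_15^18 = ω_15^3 = e^(-2πi·3/15)

ω_15^18 = ω_15^3 = 0.3090-0.9511i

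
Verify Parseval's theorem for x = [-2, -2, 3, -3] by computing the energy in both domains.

Time domain:
Σ|x[n]|² = |-2|² + |-2|² + |3|² + |-3|² = 26.0000

Frequency domain:
(1/4)Σ|X[k]|² = (1/4)(|-4|² + |-5-1i|² + |6|² + |-5+1i|²) = (1/4)·104.0000 = 26.0000

Both sides agree, confirming Parseval's theorem.

Σ|x[n]|² = (1/N)Σ|X[k]|² = 26.0000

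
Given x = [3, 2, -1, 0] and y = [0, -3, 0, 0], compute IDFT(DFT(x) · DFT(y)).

(x ⊛ y)[n] = Σ(m=0 to 3) x[m] · y[(n-m) mod 4]

Computing each output sample:
(x ⊛ y)[0] = 0
(x ⊛ y)[1] = -9
(x ⊛ y)[2] = -6
(x ⊛ y)[3] = 3

x ⊛ y = [0, -9, -6, 3]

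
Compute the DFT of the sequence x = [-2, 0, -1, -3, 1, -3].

X[k] = Σ(n=0 to 5) x[n] · ω_6^(nk)
where ω_6 = e^(-2πi/6)

Computing each X[k]:
X[0] = -8
X[1] = -0.5000-0.8660i
X[2] = -3.5000-4.3301i
X[3] = 4
X[4] = -3.5000+4.3301i
X[5] = -0.5000+0.8660i

X = [-8, -0.5000-0.8660i, -3.5000-4.3301i, 4, -3.5000+4.3301i, -0.5000+0.8660i]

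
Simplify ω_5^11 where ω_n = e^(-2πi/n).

Since ω_5^5 = 1, powers reduce modulo 5.
11 mod 5 = 1
So ω_5^11 = ω_5^1 = e^(-2πi·1/5)

ω_5^11 = ω_5^1 = 0.3090-0.9511i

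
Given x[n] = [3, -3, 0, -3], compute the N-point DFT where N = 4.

X[k] = Σ(n=0 to 3) x[n] · ω_4^(nk)
where ω_4 = e^(-2πi/4)

Computing each X[k]:
X[0] = -3
X[1] = 3
X[2] = 9
X[3] = 3

X = [-3, 3, 9, 3]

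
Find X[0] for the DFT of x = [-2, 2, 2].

X[0] = Σ(n=0 to 2) x[n] · ω_3^0 = Σ x[n]
= (-2) + (2) + (2)

X[0] = 2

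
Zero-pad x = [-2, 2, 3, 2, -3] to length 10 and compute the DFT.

Original 5-point DFT: [2, -6.3541-5.3431i, 0.3541-1.9879i, 0.3541+1.9879i, -6.3541+5.3431i]
Zero-padded 10-point DFT provides frequency interpolation.

DFT_10([x, 0, ...]) = [2, 2.3541-4.1675i, -6.3541-5.3431i, -4.3541+3.8900i, 0.3541-1.9879i, -6, 0.3541+1.9879i, -4.3541-3.8900i, -6.3541+5.3431i, 2.3541+4.1675i]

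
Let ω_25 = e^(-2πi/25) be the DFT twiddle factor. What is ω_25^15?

ω_25^15 = e^(-2πi·15/25)
= cos(-2π·15/25) + i·sin(-2π·15/25)
= cos(-30π/25) + i·sin(-30π/25)

ω_25^15 = cos(-30π/25) + i·sin(-30π/25) = -0.8090+0.5878i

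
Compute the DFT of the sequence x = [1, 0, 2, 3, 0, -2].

X[k] = Σ(n=0 to 5) x[n] · ω_6^(nk)
where ω_6 = e^(-2πi/6)

Computing each X[k]:
X[0] = 4
X[1] = -4.0000-3.4641i
X[2] = 4
X[3] = 2
X[4] = 4
X[5] = -4.0000+3.4641i

X = [4, -4.0000-3.4641i, 4, 2, 4, -4.0000+3.4641i]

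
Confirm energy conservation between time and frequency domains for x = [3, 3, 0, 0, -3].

Time domain:
Σ|x[n]|² = |3|² + |3|² + |0|² + |0|² + |-3|² = 27.0000

Frequency domain:
(1/5)Σ|X[k]|² = (1/5)(|3|² + |3.0000-5.7063i|² + |3.0000-3.5267i|² + |3.0000+3.5267i|² + |3.0000+5.7063i|²) = (1/5)·135.0000 = 27.0000

Both sides agree, confirming Parseval's theorem.

Σ|x[n]|² = (1/N)Σ|X[k]|² = 27.0000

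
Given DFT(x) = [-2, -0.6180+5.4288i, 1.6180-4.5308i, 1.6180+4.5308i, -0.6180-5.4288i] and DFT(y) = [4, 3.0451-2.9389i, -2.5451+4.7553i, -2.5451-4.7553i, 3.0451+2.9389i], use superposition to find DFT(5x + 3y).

By linearity: DFT(5x + 3y) = 5·DFT(x) + 3·DFT(y)
= 5·[-2, -0.6180+5.4288i, 1.6180-4.5308i, 1.6180+4.5308i, -0.6180-5.4288i] + 3·[4, 3.0451-2.9389i, -2.5451+4.7553i, -2.5451-4.7553i, 3.0451+2.9389i]

Computing element-wise:
Z[0] = 5·(-2) + 3·(4) = 2
Z[1] = 5·(-0.6180+5.4288i) + 3·(3.0451-2.9389i) = 6.0453+18.3273i
Z[2] = 5·(1.6180-4.5308i) + 3·(-2.5451+4.7553i) = 0.4547-8.3881i
Z[3] = 5·(1.6180+4.5308i) + 3·(-2.5451-4.7553i) = 0.4547+8.3881i
Z[4] = 5·(-0.6180-5.4288i) + 3·(3.0451+2.9389i) = 6.0453-18.3273i

DFT(5x + 3y) = 5·X + 3·Y = [2, 6.0453+18.3273i, 0.4547-8.3881i, 0.4547+8.3881i, 6.0453-18.3273i]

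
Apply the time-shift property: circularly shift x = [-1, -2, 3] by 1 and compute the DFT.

Time shift by 1: X_shifted[k] = ω_3^(1k) · X[k]
Shifted x = [3, -1, -2]

DFT(x[n-1]) = [0, 4.5000-0.8660i, 4.5000+0.8660i]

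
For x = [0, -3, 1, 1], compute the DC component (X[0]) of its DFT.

X[0] = Σ(n=0 to 3) x[n] · ω_4^0 = Σ x[n]
= (0) + (-3) + (1) + (1)

X[0] = -1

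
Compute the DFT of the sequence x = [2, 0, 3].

X[k] = Σ(n=0 to 2) x[n] · ω_3^(nk)
where ω_3 = e^(-2πi/3)

Computing each X[k]:
X[0] = 5
X[1] = 0.5000+2.5981i
X[2] = 0.5000-2.5981i

X = [5, 0.5000+2.5981i, 0.5000-2.5981i]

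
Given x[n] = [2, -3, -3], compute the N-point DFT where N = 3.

X[k] = Σ(n=0 to 2) x[n] · ω_3^(nk)
where ω_3 = e^(-2πi/3)

Computing each X[k]:
X[0] = -4
X[1] = 5
X[2] = 5

X = [-4, 5, 5]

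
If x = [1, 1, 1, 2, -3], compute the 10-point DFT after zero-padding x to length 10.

Original 5-point DFT: [2, -2.0451-3.2164i, 3.5451-3.3022i, 3.5451+3.3022i, -2.0451+3.2164i]
Zero-padded 10-point DFT provides frequency interpolation.

DFT_10([x, 0, ...]) = [2, 3.9271-1.6776i, -2.0451-3.2164i, 0.5729+3.6655i, 3.5451-3.3022i, -4, 3.5451+3.3022i, 0.5729-3.6655i, -2.0451+3.2164i, 3.9271+1.6776i]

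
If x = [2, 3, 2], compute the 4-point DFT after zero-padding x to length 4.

Original 3-point DFT: [7, -0.5000-0.8660i, -0.5000+0.8660i]
Zero-padded 4-point DFT provides frequency interpolation.

DFT_4([x, 0, ...]) = [7, -3i, 1, 3i]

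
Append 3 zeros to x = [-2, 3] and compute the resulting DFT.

Original 2-point DFT: [1, -5]
Zero-padded 5-point DFT provides frequency interpolation.

DFT_5([x, 0, ...]) = [1, -1.0729-2.8532i, -4.4271-1.7634i, -4.4271+1.7634i, -1.0729+2.8532i]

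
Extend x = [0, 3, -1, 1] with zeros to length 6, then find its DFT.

Original 4-point DFT: [3, 1-2i, -5, 1+2i]
Zero-padded 6-point DFT provides frequency interpolation.

DFT_6([x, 0, ...]) = [3, 1.0000-1.7321i, -3.4641i, -5, 3.4641i, 1.0000+1.7321i]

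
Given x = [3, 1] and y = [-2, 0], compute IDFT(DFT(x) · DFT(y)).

(x ⊛ y)[n] = Σ(m=0 to 1) x[m] · y[(n-m) mod 2]

Computing each output sample:
(x ⊛ y)[0] = -6
(x ⊛ y)[1] = -2

x ⊛ y = [-6, -2]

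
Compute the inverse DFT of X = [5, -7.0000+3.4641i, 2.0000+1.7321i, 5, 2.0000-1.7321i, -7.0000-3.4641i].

x[n] = (1/6) Σ(k=0 to 5) X[k] · e^(2πikn/6)

Computing each x[n]:
x[0] = 0
x[1] = -3
x[2] = 2
x[3] = 3
x[4] = 3
x[5] = 0

x = [0, -3, 2, 3, 3, 0]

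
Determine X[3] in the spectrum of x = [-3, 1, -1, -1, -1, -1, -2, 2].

X[3] = Σ(n=0 to 7) x[n] · ω_8^(3n) where ω_8 = e^(-2πi/8)
= (-3)·ω_8^0 + (1)·ω_8^3 + (-1)·ω_8^6 + (-1)·ω_8^9 + (-1)·ω_8^12 + (-1)·ω_8^15 + (-2)·ω_8^18 + (2)·ω_8^21

X[3] = -5.5355+1.7071i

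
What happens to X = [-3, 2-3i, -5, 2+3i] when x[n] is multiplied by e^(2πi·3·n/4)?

Modulation property: DFT(ω_4^(-3n)·x[n]) = X[(k-3) mod 4], so circularly shift X by 3 positions.

X[k-3] = [2-3i, -5, 2+3i, -3]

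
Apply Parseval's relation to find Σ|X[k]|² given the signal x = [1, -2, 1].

Parseval: Σ|x[n]|² = (1/N)Σ|X[k]|², so Σ|X[k]|² = N·Σ|x[n]|² = 3·6.0000

Σ|X[k]|² = N·Σ|x[n]|² = 3·6.0000 = 18.0000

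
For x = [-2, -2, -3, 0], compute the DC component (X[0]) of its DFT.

X[0] = Σ(n=0 to 3) x[n] · ω_4^0 = Σ x[n]
= (-2) + (-2) + (-3) + (0)

X[0] = -7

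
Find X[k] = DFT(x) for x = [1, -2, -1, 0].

X[k] = Σ(n=0 to 3) x[n] · ω_4^(nk)
where ω_4 = e^(-2πi/4)

Computing each X[k]:
X[0] = -2
X[1] = 2+2i
X[2] = 2
X[3] = 2-2i

X = [-2, 2+2i, 2, 2-2i]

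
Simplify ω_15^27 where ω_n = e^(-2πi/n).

Since ω_15^15 = 1, powers reduce modulo 15.
27 mod 15 = 12
So ω_15^27 = ω_15^12 = e^(-2πi·12/15)

ω_15^27 = ω_15^12 = 0.3090+0.9511i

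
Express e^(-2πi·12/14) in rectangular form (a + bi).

ω_14^12 = e^(-2πi·12/14)
= cos(-2π·12/14) + i·sin(-2π·12/14)
= cos(-24π/14) + i·sin(-24π/14)

ω_14^12 = cos(-24π/14) + i·sin(-24π/14) = 0.6235+0.7818i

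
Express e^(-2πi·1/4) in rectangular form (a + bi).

ω_4^1 = e^(-2πi·1/4)
= cos(-2π·1/4) + i·sin(-2π·1/4)
= cos(-2π/4) + i·sin(-2π/4)

ω_4^1 = cos(-2π/4) + i·sin(-2π/4) = -1i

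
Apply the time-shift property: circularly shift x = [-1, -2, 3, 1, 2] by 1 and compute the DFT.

Time shift by 1: X_shifted[k] = ω_5^(1k) · X[k]
Shifted x = [2, -1, -2, 3, 1]

DFT(x[n-1]) = [3, 1.1910+4.8410i, 2.3090-3.5797i, 2.3090+3.5797i, 1.1910-4.8410i]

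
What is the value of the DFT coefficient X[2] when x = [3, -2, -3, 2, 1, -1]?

X[2] = Σ(n=0 to 5) x[n] · ω_6^(2n) where ω_6 = e^(-2πi/6)
= (3)·ω_6^0 + (-2)·ω_6^2 + (-3)·ω_6^4 + (2)·ω_6^6 + (1)·ω_6^8 + (-1)·ω_6^10

X[2] = 7.5000-2.5981i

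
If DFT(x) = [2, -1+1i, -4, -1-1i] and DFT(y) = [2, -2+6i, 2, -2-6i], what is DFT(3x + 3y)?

By linearity: DFT(3x + 3y) = 3·DFT(x) + 3·DFT(y)
= 3·[2, -1+1i, -4, -1-1i] + 3·[2, -2+6i, 2, -2-6i]

Computing element-wise:
Z[0] = 3·(2) + 3·(2) = 12
Z[1] = 3·(-1+1i) + 3·(-2+6i) = -9+21i
Z[2] = 3·(-4) + 3·(2) = -6
Z[3] = 3·(-1-1i) + 3·(-2-6i) = -9-21i

DFT(3x + 3y) = 3·X + 3·Y = [12, -9+21i, -6, -9-21i]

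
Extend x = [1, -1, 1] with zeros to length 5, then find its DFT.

Original 3-point DFT: [1, 1.0000+1.7321i, 1.0000-1.7321i]
Zero-padded 5-point DFT provides frequency interpolation.

DFT_5([x, 0, ...]) = [1, -0.1180+0.3633i, 2.1180+1.5388i, 2.1180-1.5388i, -0.1180-0.3633i]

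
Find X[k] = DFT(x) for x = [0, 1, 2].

X[k] = Σ(n=0 to 2) x[n] · ω_3^(nk)
where ω_3 = e^(-2πi/3)

Computing each X[k]:
X[0] = 3
X[1] = -1.5000+0.8660i
X[2] = -1.5000-0.8660i

X = [3, -1.5000+0.8660i, -1.5000-0.8660i]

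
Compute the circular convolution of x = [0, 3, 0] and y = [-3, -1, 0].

(x ⊛ y)[n] = Σ(m=0 to 2) x[m] · y[(n-m) mod 3]

Computing each output sample:
(x ⊛ y)[0] = 0
(x ⊛ y)[1] = -9
(x ⊛ y)[2] = -3

x ⊛ y = [0, -9, -3]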